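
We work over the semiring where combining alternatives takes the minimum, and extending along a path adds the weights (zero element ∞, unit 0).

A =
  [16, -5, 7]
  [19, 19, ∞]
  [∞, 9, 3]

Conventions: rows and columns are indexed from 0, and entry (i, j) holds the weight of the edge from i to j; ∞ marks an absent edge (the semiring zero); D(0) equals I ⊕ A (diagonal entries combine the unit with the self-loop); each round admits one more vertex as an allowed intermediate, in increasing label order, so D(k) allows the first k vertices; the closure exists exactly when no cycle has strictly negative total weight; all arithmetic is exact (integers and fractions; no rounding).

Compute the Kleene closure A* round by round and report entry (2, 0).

D(0):
  [0, -5, 7]
  [19, 0, ∞]
  [∞, 9, 0]
D(1):
  [0, -5, 7]
  [19, 0, 26]
  [∞, 9, 0]
D(2):
  [0, -5, 7]
  [19, 0, 26]
  [28, 9, 0]
D(3):
  [0, -5, 7]
  [19, 0, 26]
  [28, 9, 0]
Answer: A*[2][0] = 28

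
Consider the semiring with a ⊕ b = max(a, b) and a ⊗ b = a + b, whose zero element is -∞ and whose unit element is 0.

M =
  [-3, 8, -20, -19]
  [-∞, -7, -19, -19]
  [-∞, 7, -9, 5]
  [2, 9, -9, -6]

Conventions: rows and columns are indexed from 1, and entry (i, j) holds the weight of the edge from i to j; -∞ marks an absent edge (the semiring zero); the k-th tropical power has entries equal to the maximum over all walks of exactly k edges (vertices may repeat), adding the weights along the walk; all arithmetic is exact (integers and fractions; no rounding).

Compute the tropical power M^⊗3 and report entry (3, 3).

M^⊗2:
  [-6, 5, -11, -11]
  [-17, -10, -26, -14]
  [7, 14, -4, -1]
  [-1, 10, -10, -4]
M^⊗3:
  [-9, 2, -14, -6]
  [-12, -5, -23, -20]
  [4, 15, -5, 1]
  [-2, 7, -9, -5]
Key observation: the optimum is the walk 3->4->2->3, with weight 5 + 9 + (-19) = -5.
Optimal value attained by: walk 3->4->2->3.
Answer: (M^⊗3)[3][3] = -5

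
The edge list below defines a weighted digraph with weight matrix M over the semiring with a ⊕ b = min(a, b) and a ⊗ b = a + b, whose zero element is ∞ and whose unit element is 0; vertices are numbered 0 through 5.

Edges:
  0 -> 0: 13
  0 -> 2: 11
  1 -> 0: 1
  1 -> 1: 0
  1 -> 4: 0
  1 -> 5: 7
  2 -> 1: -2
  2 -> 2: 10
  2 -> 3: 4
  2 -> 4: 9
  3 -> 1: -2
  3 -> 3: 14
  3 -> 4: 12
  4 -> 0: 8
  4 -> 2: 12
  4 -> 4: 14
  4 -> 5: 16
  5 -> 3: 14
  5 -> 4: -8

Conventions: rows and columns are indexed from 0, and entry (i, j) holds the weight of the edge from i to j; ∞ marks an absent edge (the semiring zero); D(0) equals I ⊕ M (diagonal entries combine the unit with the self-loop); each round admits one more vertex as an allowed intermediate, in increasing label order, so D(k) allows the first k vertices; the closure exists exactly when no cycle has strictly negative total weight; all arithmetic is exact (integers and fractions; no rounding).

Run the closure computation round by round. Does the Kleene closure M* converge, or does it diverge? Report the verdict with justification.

D(0):
  [0, ∞, 11, ∞, ∞, ∞]
  [1, 0, ∞, ∞, 0, 7]
  [∞, -2, 0, 4, 9, ∞]
  [∞, -2, ∞, 0, 12, ∞]
  [8, ∞, 12, ∞, 0, 16]
  [∞, ∞, ∞, 14, -8, 0]
D(1):
  [0, ∞, 11, ∞, ∞, ∞]
  [1, 0, 12, ∞, 0, 7]
  [∞, -2, 0, 4, 9, ∞]
  [∞, -2, ∞, 0, 12, ∞]
  [8, ∞, 12, ∞, 0, 16]
  [∞, ∞, ∞, 14, -8, 0]
D(2):
  [0, ∞, 11, ∞, ∞, ∞]
  [1, 0, 12, ∞, 0, 7]
  [-1, -2, 0, 4, -2, 5]
  [-1, -2, 10, 0, -2, 5]
  [8, ∞, 12, ∞, 0, 16]
  [∞, ∞, ∞, 14, -8, 0]
D(3):
  [0, 9, 11, 15, 9, 16]
  [1, 0, 12, 16, 0, 7]
  [-1, -2, 0, 4, -2, 5]
  [-1, -2, 10, 0, -2, 5]
  [8, 10, 12, 16, 0, 16]
  [∞, ∞, ∞, 14, -8, 0]
D(4):
  [0, 9, 11, 15, 9, 16]
  [1, 0, 12, 16, 0, 7]
  [-1, -2, 0, 4, -2, 5]
  [-1, -2, 10, 0, -2, 5]
  [8, 10, 12, 16, 0, 16]
  [13, 12, 24, 14, -8, 0]
D(5):
  [0, 9, 11, 15, 9, 16]
  [1, 0, 12, 16, 0, 7]
  [-1, -2, 0, 4, -2, 5]
  [-1, -2, 10, 0, -2, 5]
  [8, 10, 12, 16, 0, 16]
  [0, 2, 4, 8, -8, 0]
D(6):
  [0, 9, 11, 15, 8, 16]
  [1, 0, 11, 15, -1, 7]
  [-1, -2, 0, 4, -3, 5]
  [-1, -2, 9, 0, -3, 5]
  [8, 10, 12, 16, 0, 16]
  [0, 2, 4, 8, -8, 0]
Key observation: every diagonal entry stays at the unit through all rounds, so no improving cycle exists.
Answer: CONVERGES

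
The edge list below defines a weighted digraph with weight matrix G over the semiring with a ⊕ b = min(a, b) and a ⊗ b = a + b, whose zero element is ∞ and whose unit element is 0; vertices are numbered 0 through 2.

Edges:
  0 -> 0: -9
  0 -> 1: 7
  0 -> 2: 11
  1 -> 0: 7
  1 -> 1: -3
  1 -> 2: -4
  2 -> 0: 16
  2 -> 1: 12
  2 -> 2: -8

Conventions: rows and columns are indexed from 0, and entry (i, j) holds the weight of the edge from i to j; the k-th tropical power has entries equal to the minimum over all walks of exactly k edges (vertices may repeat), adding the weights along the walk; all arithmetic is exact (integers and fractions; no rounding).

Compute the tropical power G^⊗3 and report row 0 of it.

G^⊗2:
  [-18, -2, 2]
  [-2, -6, -12]
  [7, 4, -16]
G^⊗3:
  [-27, -11, -7]
  [-11, -9, -20]
  [-2, -4, -24]
Answer: row 0 of G^⊗3 = [-27, -11, -7]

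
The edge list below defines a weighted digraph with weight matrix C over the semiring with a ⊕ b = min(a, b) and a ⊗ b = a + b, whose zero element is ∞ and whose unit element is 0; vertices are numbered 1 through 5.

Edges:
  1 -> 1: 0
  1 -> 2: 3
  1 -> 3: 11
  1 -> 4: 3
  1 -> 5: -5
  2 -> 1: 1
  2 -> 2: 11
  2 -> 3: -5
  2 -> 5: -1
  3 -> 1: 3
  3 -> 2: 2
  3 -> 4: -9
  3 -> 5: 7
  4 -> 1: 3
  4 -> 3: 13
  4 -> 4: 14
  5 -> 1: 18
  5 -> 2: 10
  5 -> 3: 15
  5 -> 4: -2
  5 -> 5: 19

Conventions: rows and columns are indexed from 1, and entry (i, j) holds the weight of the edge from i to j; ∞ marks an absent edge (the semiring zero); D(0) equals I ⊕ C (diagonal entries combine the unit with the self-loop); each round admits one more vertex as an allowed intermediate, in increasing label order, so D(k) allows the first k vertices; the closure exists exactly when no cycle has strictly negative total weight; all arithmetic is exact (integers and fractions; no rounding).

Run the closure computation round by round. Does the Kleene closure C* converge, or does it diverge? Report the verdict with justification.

D(0):
  [0, 3, 11, 3, -5]
  [1, 0, -5, ∞, -1]
  [3, 2, 0, -9, 7]
  [3, ∞, 13, 0, ∞]
  [18, 10, 15, -2, 0]
D(1):
  [0, 3, 11, 3, -5]
  [1, 0, -5, 4, -4]
  [3, 2, 0, -9, -2]
  [3, 6, 13, 0, -2]
  [18, 10, 15, -2, 0]
Detection: at round 2, diagonal entry (3, 3) turns strictly negative.
Key observation: the cycle 3->2->3 has total weight 2 + (-5), which is strictly negative.
Answer: DIVERGES — negative cycle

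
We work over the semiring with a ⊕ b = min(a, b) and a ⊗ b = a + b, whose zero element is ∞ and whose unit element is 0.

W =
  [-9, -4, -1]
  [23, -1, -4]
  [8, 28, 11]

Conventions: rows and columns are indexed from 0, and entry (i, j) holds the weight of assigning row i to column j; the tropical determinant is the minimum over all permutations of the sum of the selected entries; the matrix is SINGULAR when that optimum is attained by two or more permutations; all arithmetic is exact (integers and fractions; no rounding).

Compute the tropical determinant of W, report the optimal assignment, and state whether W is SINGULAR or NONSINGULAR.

σ = (0, 1, 2): (-9) + (-1) + 11 = 1
σ = (0, 2, 1): (-9) + (-4) + 28 = 15
σ = (1, 0, 2): (-4) + 23 + 11 = 30
σ = (1, 2, 0): (-4) + (-4) + 8 = 0
σ = (2, 0, 1): (-1) + 23 + 28 = 50
σ = (2, 1, 0): (-1) + (-1) + 8 = 6
Optimal value attained by: σ = (1, 2, 0).
Answer: det⊕(W) = 0; verdict: NONSINGULAR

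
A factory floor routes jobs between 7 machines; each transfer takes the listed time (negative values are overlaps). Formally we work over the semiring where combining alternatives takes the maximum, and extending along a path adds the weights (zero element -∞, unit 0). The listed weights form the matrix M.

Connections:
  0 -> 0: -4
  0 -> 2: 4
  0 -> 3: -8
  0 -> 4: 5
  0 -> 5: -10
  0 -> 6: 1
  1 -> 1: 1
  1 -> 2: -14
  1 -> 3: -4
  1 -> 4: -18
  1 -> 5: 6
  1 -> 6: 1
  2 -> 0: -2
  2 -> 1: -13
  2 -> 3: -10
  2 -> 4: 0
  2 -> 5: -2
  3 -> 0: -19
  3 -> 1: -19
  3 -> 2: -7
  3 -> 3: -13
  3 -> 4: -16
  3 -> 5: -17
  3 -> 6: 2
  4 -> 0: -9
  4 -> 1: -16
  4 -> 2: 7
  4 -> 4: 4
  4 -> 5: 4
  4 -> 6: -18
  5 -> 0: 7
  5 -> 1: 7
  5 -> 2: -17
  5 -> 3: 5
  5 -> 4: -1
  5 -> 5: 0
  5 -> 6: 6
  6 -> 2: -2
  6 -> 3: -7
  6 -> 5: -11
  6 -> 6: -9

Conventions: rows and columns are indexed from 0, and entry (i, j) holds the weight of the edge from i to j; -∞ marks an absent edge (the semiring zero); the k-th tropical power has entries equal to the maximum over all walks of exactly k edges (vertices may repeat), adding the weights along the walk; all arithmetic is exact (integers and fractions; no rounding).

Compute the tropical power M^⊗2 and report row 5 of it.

M^⊗2:
  [2, -3, 12, -5, 9, 9, -3]
  [13, 13, -1, 11, 5, 7, 12]
  [5, 5, 7, 3, 4, 4, 4]
  [-9, -10, 0, -5, -7, -9, -7]
  [11, 11, 11, 9, 8, 8, 10]
  [7, 8, 11, 5, 12, 13, 8]
  [-4, -4, -11, -6, -2, -4, -5]
Answer: row 5 of M^⊗2 = [7, 8, 11, 5, 12, 13, 8]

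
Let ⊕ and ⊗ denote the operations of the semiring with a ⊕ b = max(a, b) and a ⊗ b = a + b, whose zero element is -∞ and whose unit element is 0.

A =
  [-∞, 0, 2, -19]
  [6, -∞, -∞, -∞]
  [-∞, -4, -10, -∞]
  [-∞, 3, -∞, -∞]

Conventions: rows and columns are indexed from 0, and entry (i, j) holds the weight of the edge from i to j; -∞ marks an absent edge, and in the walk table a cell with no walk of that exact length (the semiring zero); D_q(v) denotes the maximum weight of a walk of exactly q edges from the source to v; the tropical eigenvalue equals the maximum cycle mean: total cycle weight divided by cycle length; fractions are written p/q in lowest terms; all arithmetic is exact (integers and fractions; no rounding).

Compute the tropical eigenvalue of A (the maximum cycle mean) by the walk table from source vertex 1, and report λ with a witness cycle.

q=0: [-∞, 0, -∞, -∞]
q=1: [6, -∞, -∞, -∞]
q=2: [-∞, 6, 8, -13]
q=3: [12, 4, -2, -∞]
q=4: [10, 12, 14, -7]
Optimal cycle mean attained by: cycle 0->1->0, total 0 + 6, length 2.
Answer: λ = 3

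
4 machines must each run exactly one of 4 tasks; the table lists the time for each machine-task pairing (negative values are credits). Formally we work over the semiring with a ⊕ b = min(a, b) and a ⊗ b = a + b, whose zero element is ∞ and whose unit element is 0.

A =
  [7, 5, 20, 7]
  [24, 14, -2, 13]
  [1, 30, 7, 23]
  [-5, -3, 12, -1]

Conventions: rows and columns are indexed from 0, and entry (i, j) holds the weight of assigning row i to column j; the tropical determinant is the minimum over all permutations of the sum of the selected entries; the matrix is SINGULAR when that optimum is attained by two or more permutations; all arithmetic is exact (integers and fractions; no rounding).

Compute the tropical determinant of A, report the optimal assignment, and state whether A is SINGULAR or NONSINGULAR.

σ = (0, 1, 2, 3): 7 + 14 + 7 + (-1) = 27
σ = (0, 1, 3, 2): 7 + 14 + 23 + 12 = 56
σ = (0, 2, 1, 3): 7 + (-2) + 30 + (-1) = 34
σ = (0, 2, 3, 1): 7 + (-2) + 23 + (-3) = 25
σ = (0, 3, 1, 2): 7 + 13 + 30 + 12 = 62
σ = (0, 3, 2, 1): 7 + 13 + 7 + (-3) = 24
σ = (1, 0, 2, 3): 5 + 24 + 7 + (-1) = 35
σ = (1, 0, 3, 2): 5 + 24 + 23 + 12 = 64
σ = (1, 2, 0, 3): 5 + (-2) + 1 + (-1) = 3
σ = (1, 2, 3, 0): 5 + (-2) + 23 + (-5) = 21
σ = (1, 3, 0, 2): 5 + 13 + 1 + 12 = 31
σ = (1, 3, 2, 0): 5 + 13 + 7 + (-5) = 20
σ = (2, 0, 1, 3): 20 + 24 + 30 + (-1) = 73
σ = (2, 0, 3, 1): 20 + 24 + 23 + (-3) = 64
σ = (2, 1, 0, 3): 20 + 14 + 1 + (-1) = 34
σ = (2, 1, 3, 0): 20 + 14 + 23 + (-5) = 52
σ = (2, 3, 0, 1): 20 + 13 + 1 + (-3) = 31
σ = (2, 3, 1, 0): 20 + 13 + 30 + (-5) = 58
σ = (3, 0, 1, 2): 7 + 24 + 30 + 12 = 73
σ = (3, 0, 2, 1): 7 + 24 + 7 + (-3) = 35
σ = (3, 1, 0, 2): 7 + 14 + 1 + 12 = 34
σ = (3, 1, 2, 0): 7 + 14 + 7 + (-5) = 23
σ = (3, 2, 0, 1): 7 + (-2) + 1 + (-3) = 3
σ = (3, 2, 1, 0): 7 + (-2) + 30 + (-5) = 30
Optimal value attained by: σ = (1, 2, 0, 3).
Answer: det⊕(A) = 3; verdict: SINGULAR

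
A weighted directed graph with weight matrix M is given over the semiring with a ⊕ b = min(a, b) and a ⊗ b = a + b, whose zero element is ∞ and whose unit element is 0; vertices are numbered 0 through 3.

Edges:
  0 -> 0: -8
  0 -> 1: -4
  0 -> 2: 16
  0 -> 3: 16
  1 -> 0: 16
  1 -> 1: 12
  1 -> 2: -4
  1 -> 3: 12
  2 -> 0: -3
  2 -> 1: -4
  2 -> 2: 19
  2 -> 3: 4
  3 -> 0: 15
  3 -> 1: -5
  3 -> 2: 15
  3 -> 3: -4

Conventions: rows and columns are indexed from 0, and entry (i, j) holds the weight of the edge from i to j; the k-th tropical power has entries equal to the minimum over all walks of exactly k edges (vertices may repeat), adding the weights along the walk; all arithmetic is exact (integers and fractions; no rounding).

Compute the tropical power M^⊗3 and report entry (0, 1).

M^⊗2:
  [-16, -12, -8, 8]
  [-7, -8, 8, 0]
  [-11, -7, -8, 0]
  [7, -9, -9, -8]
M^⊗3:
  [-24, -20, -16, -4]
  [-15, -11, -12, -4]
  [-19, -15, -11, -4]
  [-12, -13, -13, -12]
Key observation: the optimum is the walk 0->0->0->1, with weight (-8) + (-8) + (-4) = -20.
Optimal value attained by: walk 0->0->0->1.
Answer: (M^⊗3)[0][1] = -20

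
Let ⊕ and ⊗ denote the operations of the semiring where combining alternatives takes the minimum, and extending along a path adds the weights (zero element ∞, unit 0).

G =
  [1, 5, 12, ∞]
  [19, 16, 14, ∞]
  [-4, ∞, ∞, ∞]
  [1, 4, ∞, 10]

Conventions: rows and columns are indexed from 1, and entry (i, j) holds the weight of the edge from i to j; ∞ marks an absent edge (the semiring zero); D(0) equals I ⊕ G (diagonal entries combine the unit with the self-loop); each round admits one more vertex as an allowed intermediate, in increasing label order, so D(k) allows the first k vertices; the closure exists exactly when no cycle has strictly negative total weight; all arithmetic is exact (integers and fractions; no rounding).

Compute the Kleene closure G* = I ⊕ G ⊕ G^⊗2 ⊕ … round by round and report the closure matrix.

D(0):
  [0, 5, 12, ∞]
  [19, 0, 14, ∞]
  [-4, ∞, 0, ∞]
  [1, 4, ∞, 0]
D(1):
  [0, 5, 12, ∞]
  [19, 0, 14, ∞]
  [-4, 1, 0, ∞]
  [1, 4, 13, 0]
D(2):
  [0, 5, 12, ∞]
  [19, 0, 14, ∞]
  [-4, 1, 0, ∞]
  [1, 4, 13, 0]
D(3):
  [0, 5, 12, ∞]
  [10, 0, 14, ∞]
  [-4, 1, 0, ∞]
  [1, 4, 13, 0]
D(4):
  [0, 5, 12, ∞]
  [10, 0, 14, ∞]
  [-4, 1, 0, ∞]
  [1, 4, 13, 0]
Answer: G* = [[0, 5, 12, ∞], [10, 0, 14, ∞], [-4, 1, 0, ∞], [1, 4, 13, 0]]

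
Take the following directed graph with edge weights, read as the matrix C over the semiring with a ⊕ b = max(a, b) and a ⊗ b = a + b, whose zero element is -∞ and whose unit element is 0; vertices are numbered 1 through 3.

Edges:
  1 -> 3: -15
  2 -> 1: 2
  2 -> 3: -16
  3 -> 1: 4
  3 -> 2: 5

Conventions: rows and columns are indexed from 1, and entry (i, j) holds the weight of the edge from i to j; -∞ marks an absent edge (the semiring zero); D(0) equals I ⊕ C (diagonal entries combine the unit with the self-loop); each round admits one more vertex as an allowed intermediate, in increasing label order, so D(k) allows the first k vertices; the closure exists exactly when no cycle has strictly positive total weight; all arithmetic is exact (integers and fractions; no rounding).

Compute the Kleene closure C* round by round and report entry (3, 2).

D(0):
  [0, -∞, -15]
  [2, 0, -16]
  [4, 5, 0]
D(1):
  [0, -∞, -15]
  [2, 0, -13]
  [4, 5, 0]
D(2):
  [0, -∞, -15]
  [2, 0, -13]
  [7, 5, 0]
D(3):
  [0, -10, -15]
  [2, 0, -13]
  [7, 5, 0]
Answer: C*[3][2] = 5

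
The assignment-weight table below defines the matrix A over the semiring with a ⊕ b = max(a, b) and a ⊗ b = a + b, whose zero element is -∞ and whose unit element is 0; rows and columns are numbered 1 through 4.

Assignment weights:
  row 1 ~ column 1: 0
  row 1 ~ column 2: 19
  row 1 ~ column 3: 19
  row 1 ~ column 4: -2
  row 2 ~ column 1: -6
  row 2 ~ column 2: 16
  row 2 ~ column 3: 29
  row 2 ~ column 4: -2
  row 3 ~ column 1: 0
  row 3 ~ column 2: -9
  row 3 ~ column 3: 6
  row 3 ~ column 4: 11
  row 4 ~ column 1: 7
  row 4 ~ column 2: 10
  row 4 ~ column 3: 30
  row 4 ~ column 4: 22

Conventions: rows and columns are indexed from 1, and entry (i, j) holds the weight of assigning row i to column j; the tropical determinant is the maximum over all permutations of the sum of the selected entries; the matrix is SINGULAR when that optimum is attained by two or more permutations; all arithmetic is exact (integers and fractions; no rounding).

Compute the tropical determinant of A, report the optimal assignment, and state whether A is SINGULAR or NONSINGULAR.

σ = (1, 2, 3, 4): 0 + 16 + 6 + 22 = 44
σ = (1, 2, 4, 3): 0 + 16 + 11 + 30 = 57
σ = (1, 3, 2, 4): 0 + 29 + (-9) + 22 = 42
σ = (1, 3, 4, 2): 0 + 29 + 11 + 10 = 50
σ = (1, 4, 2, 3): 0 + (-2) + (-9) + 30 = 19
σ = (1, 4, 3, 2): 0 + (-2) + 6 + 10 = 14
σ = (2, 1, 3, 4): 19 + (-6) + 6 + 22 = 41
σ = (2, 1, 4, 3): 19 + (-6) + 11 + 30 = 54
σ = (2, 3, 1, 4): 19 + 29 + 0 + 22 = 70
σ = (2, 3, 4, 1): 19 + 29 + 11 + 7 = 66
σ = (2, 4, 1, 3): 19 + (-2) + 0 + 30 = 47
σ = (2, 4, 3, 1): 19 + (-2) + 6 + 7 = 30
σ = (3, 1, 2, 4): 19 + (-6) + (-9) + 22 = 26
σ = (3, 1, 4, 2): 19 + (-6) + 11 + 10 = 34
σ = (3, 2, 1, 4): 19 + 16 + 0 + 22 = 57
σ = (3, 2, 4, 1): 19 + 16 + 11 + 7 = 53
σ = (3, 4, 1, 2): 19 + (-2) + 0 + 10 = 27
σ = (3, 4, 2, 1): 19 + (-2) + (-9) + 7 = 15
σ = (4, 1, 2, 3): (-2) + (-6) + (-9) + 30 = 13
σ = (4, 1, 3, 2): (-2) + (-6) + 6 + 10 = 8
σ = (4, 2, 1, 3): (-2) + 16 + 0 + 30 = 44
σ = (4, 2, 3, 1): (-2) + 16 + 6 + 7 = 27
σ = (4, 3, 1, 2): (-2) + 29 + 0 + 10 = 37
σ = (4, 3, 2, 1): (-2) + 29 + (-9) + 7 = 25
Optimal value attained by: σ = (2, 3, 1, 4).
Answer: det⊕(A) = 70; verdict: NONSINGULAR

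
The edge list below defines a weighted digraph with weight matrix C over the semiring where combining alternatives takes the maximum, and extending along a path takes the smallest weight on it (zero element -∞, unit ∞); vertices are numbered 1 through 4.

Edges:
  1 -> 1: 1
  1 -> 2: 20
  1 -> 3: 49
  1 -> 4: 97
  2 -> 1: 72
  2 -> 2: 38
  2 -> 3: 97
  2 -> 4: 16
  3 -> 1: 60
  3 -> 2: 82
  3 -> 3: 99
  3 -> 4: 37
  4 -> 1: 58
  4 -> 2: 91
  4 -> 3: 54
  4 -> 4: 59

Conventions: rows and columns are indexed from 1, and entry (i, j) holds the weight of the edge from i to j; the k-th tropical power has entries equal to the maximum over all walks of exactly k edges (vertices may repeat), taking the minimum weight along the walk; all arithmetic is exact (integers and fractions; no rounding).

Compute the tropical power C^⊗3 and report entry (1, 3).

C^⊗2:
  [58, 91, 54, 59]
  [60, 82, 97, 72]
  [72, 82, 99, 60]
  [72, 59, 91, 59]
C^⊗3:
  [72, 59, 91, 59]
  [72, 82, 97, 60]
  [72, 82, 99, 72]
  [60, 82, 91, 72]
Key observation: the optimum is the walk 1->4->2->3, with weight 97 min 91 min 97 = 91.
Optimal value attained by: walk 1->4->2->3.
Answer: (C^⊗3)[1][3] = 91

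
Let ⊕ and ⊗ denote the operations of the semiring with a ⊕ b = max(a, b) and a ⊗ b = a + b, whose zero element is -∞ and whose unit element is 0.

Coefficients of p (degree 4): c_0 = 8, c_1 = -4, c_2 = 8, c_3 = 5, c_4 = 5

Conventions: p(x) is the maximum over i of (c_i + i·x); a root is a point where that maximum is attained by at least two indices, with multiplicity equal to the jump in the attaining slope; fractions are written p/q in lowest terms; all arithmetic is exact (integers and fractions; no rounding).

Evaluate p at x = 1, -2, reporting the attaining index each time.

p(1) = max(8+0·1=8, -4+1·1=-3, 8+2·1=10, 5+3·1=8, 5+4·1=9) = 10 (attained by i=2)
p(-2) = max(8+0·(-2)=8, -4+1·(-2)=-6, 8+2·(-2)=4, 5+3·(-2)=-1, 5+4·(-2)=-3) = 8 (attained by i=0)
Answer: p(1) = 10; p(-2) = 8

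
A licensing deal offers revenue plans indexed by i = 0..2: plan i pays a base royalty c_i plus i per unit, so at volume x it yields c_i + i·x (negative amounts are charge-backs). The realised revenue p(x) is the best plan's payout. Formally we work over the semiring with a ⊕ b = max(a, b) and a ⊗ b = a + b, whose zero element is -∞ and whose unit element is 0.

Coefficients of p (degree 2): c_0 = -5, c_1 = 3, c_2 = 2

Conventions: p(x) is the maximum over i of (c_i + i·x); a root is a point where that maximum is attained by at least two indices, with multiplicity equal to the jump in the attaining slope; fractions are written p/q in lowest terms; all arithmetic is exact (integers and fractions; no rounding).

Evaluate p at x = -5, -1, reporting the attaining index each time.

p(-5) = max(-5+0·(-5)=-5, 3+1·(-5)=-2, 2+2·(-5)=-8) = -2 (attained by i=1)
p(-1) = max(-5+0·(-1)=-5, 3+1·(-1)=2, 2+2·(-1)=0) = 2 (attained by i=1)
Answer: p(-5) = -2; p(-1) = 2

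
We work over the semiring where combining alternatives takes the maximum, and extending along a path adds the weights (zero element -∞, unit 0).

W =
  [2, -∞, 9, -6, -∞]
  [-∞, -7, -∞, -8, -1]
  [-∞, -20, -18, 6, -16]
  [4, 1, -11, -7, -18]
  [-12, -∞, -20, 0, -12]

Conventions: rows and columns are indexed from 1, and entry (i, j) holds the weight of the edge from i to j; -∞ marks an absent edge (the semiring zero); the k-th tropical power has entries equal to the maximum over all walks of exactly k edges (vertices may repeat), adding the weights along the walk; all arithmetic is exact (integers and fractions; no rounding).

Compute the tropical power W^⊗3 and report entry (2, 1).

W^⊗2:
  [4, -5, 11, 15, -7]
  [-4, -7, -19, -1, -8]
  [10, 7, -5, -1, -12]
  [6, -6, 13, -2, 0]
  [4, 1, -3, -7, -18]
W^⊗3:
  [19, 16, 13, 17, -3]
  [3, 0, 5, -8, -8]
  [12, 0, 19, 4, 6]
  [8, -1, 15, 19, -3]
  [6, -6, 13, 3, 0]
Key observation: the optimum is the walk 2->5->4->1, with weight (-1) + 0 + 4 = 3.
Optimal value attained by: walk 2->5->4->1.
Answer: (W^⊗3)[2][1] = 3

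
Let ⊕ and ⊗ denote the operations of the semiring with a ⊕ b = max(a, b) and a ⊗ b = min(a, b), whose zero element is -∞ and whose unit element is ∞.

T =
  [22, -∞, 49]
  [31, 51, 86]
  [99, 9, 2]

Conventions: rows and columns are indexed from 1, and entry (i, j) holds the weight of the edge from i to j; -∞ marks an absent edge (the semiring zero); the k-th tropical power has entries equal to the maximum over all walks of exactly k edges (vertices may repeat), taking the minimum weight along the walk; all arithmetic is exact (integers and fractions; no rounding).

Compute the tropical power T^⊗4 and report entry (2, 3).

T^⊗2:
  [49, 9, 22]
  [86, 51, 51]
  [22, 9, 49]
T^⊗3:
  [22, 9, 49]
  [51, 51, 51]
  [49, 9, 22]
T^⊗4:
  [49, 9, 22]
  [51, 51, 51]
  [22, 9, 49]
Key observation: the optimum is the walk 2->2->2->2->3, with weight 51 min 51 min 51 min 86 = 51.
Optimal value attained by: walk 2->2->2->2->3.
Answer: (T^⊗4)[2][3] = 51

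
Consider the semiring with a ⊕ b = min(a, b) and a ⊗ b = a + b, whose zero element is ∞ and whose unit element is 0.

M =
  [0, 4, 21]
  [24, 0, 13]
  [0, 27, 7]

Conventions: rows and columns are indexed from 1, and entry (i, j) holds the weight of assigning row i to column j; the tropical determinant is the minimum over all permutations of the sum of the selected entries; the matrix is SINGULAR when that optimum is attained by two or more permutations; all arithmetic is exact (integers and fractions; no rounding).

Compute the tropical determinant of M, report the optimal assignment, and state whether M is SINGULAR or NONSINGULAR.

σ = (1, 2, 3): 0 + 0 + 7 = 7
σ = (1, 3, 2): 0 + 13 + 27 = 40
σ = (2, 1, 3): 4 + 24 + 7 = 35
σ = (2, 3, 1): 4 + 13 + 0 = 17
σ = (3, 1, 2): 21 + 24 + 27 = 72
σ = (3, 2, 1): 21 + 0 + 0 = 21
Optimal value attained by: σ = (1, 2, 3).
Answer: det⊕(M) = 7; verdict: NONSINGULAR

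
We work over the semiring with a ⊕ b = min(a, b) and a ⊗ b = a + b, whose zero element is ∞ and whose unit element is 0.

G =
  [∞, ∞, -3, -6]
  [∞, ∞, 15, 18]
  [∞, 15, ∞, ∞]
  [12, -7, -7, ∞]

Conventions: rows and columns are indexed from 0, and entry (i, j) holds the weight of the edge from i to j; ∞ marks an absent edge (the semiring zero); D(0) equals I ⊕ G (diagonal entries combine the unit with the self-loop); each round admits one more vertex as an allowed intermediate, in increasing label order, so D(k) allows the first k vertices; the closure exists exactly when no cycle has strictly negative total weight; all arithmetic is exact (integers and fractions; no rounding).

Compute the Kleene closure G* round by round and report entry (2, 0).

D(0):
  [0, ∞, -3, -6]
  [∞, 0, 15, 18]
  [∞, 15, 0, ∞]
  [12, -7, -7, 0]
D(1):
  [0, ∞, -3, -6]
  [∞, 0, 15, 18]
  [∞, 15, 0, ∞]
  [12, -7, -7, 0]
D(2):
  [0, ∞, -3, -6]
  [∞, 0, 15, 18]
  [∞, 15, 0, 33]
  [12, -7, -7, 0]
D(3):
  [0, 12, -3, -6]
  [∞, 0, 15, 18]
  [∞, 15, 0, 33]
  [12, -7, -7, 0]
D(4):
  [0, -13, -13, -6]
  [30, 0, 11, 18]
  [45, 15, 0, 33]
  [12, -7, -7, 0]
Answer: G*[2][0] = 45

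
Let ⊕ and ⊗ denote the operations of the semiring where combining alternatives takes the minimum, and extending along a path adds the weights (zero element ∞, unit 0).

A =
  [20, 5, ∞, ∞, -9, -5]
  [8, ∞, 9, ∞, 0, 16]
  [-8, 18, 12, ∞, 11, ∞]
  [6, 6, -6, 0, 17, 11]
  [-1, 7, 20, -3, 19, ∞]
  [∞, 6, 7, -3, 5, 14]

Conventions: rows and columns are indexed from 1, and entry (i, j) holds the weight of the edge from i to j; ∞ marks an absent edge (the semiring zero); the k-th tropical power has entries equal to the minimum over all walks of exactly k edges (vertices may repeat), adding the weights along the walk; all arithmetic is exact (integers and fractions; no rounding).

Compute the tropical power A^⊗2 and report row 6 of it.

A^⊗2:
  [-10, -2, 2, -12, 0, 9]
  [-1, 7, 20, -3, -1, 3]
  [4, -3, 24, 8, -17, -13]
  [-14, 6, -6, 0, -3, 1]
  [3, 3, -9, -3, -10, -6]
  [-1, 3, -9, -3, 6, 8]
Answer: row 6 of A^⊗2 = [-1, 3, -9, -3, 6, 8]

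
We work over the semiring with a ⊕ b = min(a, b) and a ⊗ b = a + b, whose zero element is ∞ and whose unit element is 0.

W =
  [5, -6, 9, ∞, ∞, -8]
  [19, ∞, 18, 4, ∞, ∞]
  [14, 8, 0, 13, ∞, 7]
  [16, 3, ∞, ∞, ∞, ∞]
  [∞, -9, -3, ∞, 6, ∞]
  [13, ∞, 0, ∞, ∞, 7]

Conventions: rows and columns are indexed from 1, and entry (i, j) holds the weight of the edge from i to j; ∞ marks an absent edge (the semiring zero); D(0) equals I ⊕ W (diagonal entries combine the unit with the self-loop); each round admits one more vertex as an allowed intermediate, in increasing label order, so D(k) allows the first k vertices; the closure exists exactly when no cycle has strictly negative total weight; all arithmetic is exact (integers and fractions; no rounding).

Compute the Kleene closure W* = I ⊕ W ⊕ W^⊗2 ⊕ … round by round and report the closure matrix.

D(0):
  [0, -6, 9, ∞, ∞, -8]
  [19, 0, 18, 4, ∞, ∞]
  [14, 8, 0, 13, ∞, 7]
  [16, 3, ∞, 0, ∞, ∞]
  [∞, -9, -3, ∞, 0, ∞]
  [13, ∞, 0, ∞, ∞, 0]
D(1):
  [0, -6, 9, ∞, ∞, -8]
  [19, 0, 18, 4, ∞, 11]
  [14, 8, 0, 13, ∞, 6]
  [16, 3, 25, 0, ∞, 8]
  [∞, -9, -3, ∞, 0, ∞]
  [13, 7, 0, ∞, ∞, 0]
D(2):
  [0, -6, 9, -2, ∞, -8]
  [19, 0, 18, 4, ∞, 11]
  [14, 8, 0, 12, ∞, 6]
  [16, 3, 21, 0, ∞, 8]
  [10, -9, -3, -5, 0, 2]
  [13, 7, 0, 11, ∞, 0]
D(3):
  [0, -6, 9, -2, ∞, -8]
  [19, 0, 18, 4, ∞, 11]
  [14, 8, 0, 12, ∞, 6]
  [16, 3, 21, 0, ∞, 8]
  [10, -9, -3, -5, 0, 2]
  [13, 7, 0, 11, ∞, 0]
D(4):
  [0, -6, 9, -2, ∞, -8]
  [19, 0, 18, 4, ∞, 11]
  [14, 8, 0, 12, ∞, 6]
  [16, 3, 21, 0, ∞, 8]
  [10, -9, -3, -5, 0, 2]
  [13, 7, 0, 11, ∞, 0]
D(5):
  [0, -6, 9, -2, ∞, -8]
  [19, 0, 18, 4, ∞, 11]
  [14, 8, 0, 12, ∞, 6]
  [16, 3, 21, 0, ∞, 8]
  [10, -9, -3, -5, 0, 2]
  [13, 7, 0, 11, ∞, 0]
D(6):
  [0, -6, -8, -2, ∞, -8]
  [19, 0, 11, 4, ∞, 11]
  [14, 8, 0, 12, ∞, 6]
  [16, 3, 8, 0, ∞, 8]
  [10, -9, -3, -5, 0, 2]
  [13, 7, 0, 11, ∞, 0]
Answer: W* = [[0, -6, -8, -2, ∞, -8], [19, 0, 11, 4, ∞, 11], [14, 8, 0, 12, ∞, 6], [16, 3, 8, 0, ∞, 8], [10, -9, -3, -5, 0, 2], [13, 7, 0, 11, ∞, 0]]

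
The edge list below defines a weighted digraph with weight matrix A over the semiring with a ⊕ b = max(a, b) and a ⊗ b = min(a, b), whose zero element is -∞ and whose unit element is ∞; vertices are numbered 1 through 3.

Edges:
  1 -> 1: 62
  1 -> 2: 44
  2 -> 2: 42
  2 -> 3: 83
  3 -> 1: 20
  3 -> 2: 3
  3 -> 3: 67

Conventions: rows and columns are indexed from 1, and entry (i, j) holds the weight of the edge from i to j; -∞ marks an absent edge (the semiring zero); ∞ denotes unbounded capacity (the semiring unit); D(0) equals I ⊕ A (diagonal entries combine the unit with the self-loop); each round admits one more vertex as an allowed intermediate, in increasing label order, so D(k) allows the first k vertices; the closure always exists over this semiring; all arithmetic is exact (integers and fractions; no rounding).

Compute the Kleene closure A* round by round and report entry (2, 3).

D(0):
  [∞, 44, -∞]
  [-∞, ∞, 83]
  [20, 3, ∞]
D(1):
  [∞, 44, -∞]
  [-∞, ∞, 83]
  [20, 20, ∞]
D(2):
  [∞, 44, 44]
  [-∞, ∞, 83]
  [20, 20, ∞]
D(3):
  [∞, 44, 44]
  [20, ∞, 83]
  [20, 20, ∞]
Answer: A*[2][3] = 83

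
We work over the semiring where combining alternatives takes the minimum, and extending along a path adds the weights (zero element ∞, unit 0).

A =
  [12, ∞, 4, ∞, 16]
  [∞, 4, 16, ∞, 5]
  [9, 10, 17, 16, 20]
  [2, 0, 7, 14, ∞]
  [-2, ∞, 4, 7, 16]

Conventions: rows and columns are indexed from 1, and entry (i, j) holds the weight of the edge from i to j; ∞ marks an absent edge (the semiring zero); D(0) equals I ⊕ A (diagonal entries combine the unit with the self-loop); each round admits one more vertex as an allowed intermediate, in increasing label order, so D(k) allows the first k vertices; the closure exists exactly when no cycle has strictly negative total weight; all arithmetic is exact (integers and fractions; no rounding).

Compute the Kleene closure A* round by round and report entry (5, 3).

D(0):
  [0, ∞, 4, ∞, 16]
  [∞, 0, 16, ∞, 5]
  [9, 10, 0, 16, 20]
  [2, 0, 7, 0, ∞]
  [-2, ∞, 4, 7, 0]
D(1):
  [0, ∞, 4, ∞, 16]
  [∞, 0, 16, ∞, 5]
  [9, 10, 0, 16, 20]
  [2, 0, 6, 0, 18]
  [-2, ∞, 2, 7, 0]
D(2):
  [0, ∞, 4, ∞, 16]
  [∞, 0, 16, ∞, 5]
  [9, 10, 0, 16, 15]
  [2, 0, 6, 0, 5]
  [-2, ∞, 2, 7, 0]
D(3):
  [0, 14, 4, 20, 16]
  [25, 0, 16, 32, 5]
  [9, 10, 0, 16, 15]
  [2, 0, 6, 0, 5]
  [-2, 12, 2, 7, 0]
D(4):
  [0, 14, 4, 20, 16]
  [25, 0, 16, 32, 5]
  [9, 10, 0, 16, 15]
  [2, 0, 6, 0, 5]
  [-2, 7, 2, 7, 0]
D(5):
  [0, 14, 4, 20, 16]
  [3, 0, 7, 12, 5]
  [9, 10, 0, 16, 15]
  [2, 0, 6, 0, 5]
  [-2, 7, 2, 7, 0]
Answer: A*[5][3] = 2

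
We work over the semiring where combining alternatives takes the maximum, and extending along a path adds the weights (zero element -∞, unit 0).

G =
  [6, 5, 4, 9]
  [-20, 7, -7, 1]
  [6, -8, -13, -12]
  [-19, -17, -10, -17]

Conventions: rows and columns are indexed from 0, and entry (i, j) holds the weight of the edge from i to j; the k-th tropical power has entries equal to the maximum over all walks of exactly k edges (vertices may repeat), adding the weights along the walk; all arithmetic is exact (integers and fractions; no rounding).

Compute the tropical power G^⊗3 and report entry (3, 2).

G^⊗2:
  [12, 12, 10, 15]
  [-1, 14, 0, 8]
  [12, 11, 10, 15]
  [-4, -10, -15, -10]
G^⊗3:
  [18, 19, 16, 21]
  [6, 21, 7, 15]
  [18, 18, 16, 21]
  [2, 1, 0, 5]
Key observation: the optimum is the walk 3->2->0->2, with weight (-10) + 6 + 4 = 0.
Optimal value attained by: walk 3->2->0->2.
Answer: (G^⊗3)[3][2] = 0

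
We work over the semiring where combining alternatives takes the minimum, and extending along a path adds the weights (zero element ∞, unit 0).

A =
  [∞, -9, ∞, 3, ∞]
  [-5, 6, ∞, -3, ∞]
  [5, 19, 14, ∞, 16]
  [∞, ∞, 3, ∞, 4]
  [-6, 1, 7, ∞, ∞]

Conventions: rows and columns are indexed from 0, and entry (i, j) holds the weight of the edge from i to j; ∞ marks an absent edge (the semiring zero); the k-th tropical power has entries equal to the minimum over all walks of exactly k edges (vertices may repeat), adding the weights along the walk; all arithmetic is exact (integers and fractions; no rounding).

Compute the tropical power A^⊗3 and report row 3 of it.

A^⊗2:
  [-14, -3, 6, -12, 7]
  [1, -14, 0, -2, 1]
  [10, -4, 23, 8, 30]
  [-2, 5, 11, ∞, 19]
  [-4, -15, 21, -3, 23]
A^⊗3:
  [-8, -23, -9, -11, -8]
  [-19, -8, 1, -17, 2]
  [-9, 1, 11, -7, 12]
  [0, -11, 25, 1, 27]
  [-20, -13, 0, -18, 1]
Answer: row 3 of A^⊗3 = [0, -11, 25, 1, 27]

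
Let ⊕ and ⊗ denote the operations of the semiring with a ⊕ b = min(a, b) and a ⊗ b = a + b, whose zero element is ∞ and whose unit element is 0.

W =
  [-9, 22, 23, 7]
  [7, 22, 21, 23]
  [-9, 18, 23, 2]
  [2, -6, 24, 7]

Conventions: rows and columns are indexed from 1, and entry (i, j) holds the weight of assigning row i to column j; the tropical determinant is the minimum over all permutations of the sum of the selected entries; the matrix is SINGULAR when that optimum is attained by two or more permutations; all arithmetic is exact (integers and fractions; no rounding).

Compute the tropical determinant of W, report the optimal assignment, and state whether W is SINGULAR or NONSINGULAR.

σ = (1, 2, 3, 4): (-9) + 22 + 23 + 7 = 43
σ = (1, 2, 4, 3): (-9) + 22 + 2 + 24 = 39
σ = (1, 3, 2, 4): (-9) + 21 + 18 + 7 = 37
σ = (1, 3, 4, 2): (-9) + 21 + 2 + (-6) = 8
σ = (1, 4, 2, 3): (-9) + 23 + 18 + 24 = 56
σ = (1, 4, 3, 2): (-9) + 23 + 23 + (-6) = 31
σ = (2, 1, 3, 4): 22 + 7 + 23 + 7 = 59
σ = (2, 1, 4, 3): 22 + 7 + 2 + 24 = 55
σ = (2, 3, 1, 4): 22 + 21 + (-9) + 7 = 41
σ = (2, 3, 4, 1): 22 + 21 + 2 + 2 = 47
σ = (2, 4, 1, 3): 22 + 23 + (-9) + 24 = 60
σ = (2, 4, 3, 1): 22 + 23 + 23 + 2 = 70
σ = (3, 1, 2, 4): 23 + 7 + 18 + 7 = 55
σ = (3, 1, 4, 2): 23 + 7 + 2 + (-6) = 26
σ = (3, 2, 1, 4): 23 + 22 + (-9) + 7 = 43
σ = (3, 2, 4, 1): 23 + 22 + 2 + 2 = 49
σ = (3, 4, 1, 2): 23 + 23 + (-9) + (-6) = 31
σ = (3, 4, 2, 1): 23 + 23 + 18 + 2 = 66
σ = (4, 1, 2, 3): 7 + 7 + 18 + 24 = 56
σ = (4, 1, 3, 2): 7 + 7 + 23 + (-6) = 31
σ = (4, 2, 1, 3): 7 + 22 + (-9) + 24 = 44
σ = (4, 2, 3, 1): 7 + 22 + 23 + 2 = 54
σ = (4, 3, 1, 2): 7 + 21 + (-9) + (-6) = 13
σ = (4, 3, 2, 1): 7 + 21 + 18 + 2 = 48
Optimal value attained by: σ = (1, 3, 4, 2).
Answer: det⊕(W) = 8; verdict: NONSINGULAR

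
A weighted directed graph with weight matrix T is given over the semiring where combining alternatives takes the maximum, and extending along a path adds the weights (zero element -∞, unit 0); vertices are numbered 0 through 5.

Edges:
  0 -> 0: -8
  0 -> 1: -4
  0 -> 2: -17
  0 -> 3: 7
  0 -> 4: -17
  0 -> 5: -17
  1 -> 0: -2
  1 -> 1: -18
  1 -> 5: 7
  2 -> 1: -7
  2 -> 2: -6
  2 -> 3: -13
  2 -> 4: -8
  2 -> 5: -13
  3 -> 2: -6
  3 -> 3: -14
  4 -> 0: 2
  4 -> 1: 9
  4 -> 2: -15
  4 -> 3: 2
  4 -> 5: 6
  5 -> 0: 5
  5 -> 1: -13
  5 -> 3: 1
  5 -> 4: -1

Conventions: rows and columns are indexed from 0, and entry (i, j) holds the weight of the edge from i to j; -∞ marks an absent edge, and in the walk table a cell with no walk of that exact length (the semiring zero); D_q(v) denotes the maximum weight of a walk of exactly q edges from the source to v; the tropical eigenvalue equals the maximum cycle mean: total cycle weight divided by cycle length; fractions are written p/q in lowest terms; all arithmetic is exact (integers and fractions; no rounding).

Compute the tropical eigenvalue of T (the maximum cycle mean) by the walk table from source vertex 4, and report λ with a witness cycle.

q=0: [-∞, -∞, -∞, -∞, 0, -∞]
q=1: [2, 9, -15, 2, -∞, 6]
q=2: [11, -2, -4, 9, 5, 16]
q=3: [21, 14, 3, 18, 15, 11]
q=4: [17, 24, 12, 28, 10, 21]
q=5: [26, 19, 22, 24, 20, 31]
q=6: [36, 29, 18, 33, 30, 26]
Optimal cycle mean attained by: cycle 1->5->4->1, total 7 + (-1) + 9, length 3.
Answer: λ = 5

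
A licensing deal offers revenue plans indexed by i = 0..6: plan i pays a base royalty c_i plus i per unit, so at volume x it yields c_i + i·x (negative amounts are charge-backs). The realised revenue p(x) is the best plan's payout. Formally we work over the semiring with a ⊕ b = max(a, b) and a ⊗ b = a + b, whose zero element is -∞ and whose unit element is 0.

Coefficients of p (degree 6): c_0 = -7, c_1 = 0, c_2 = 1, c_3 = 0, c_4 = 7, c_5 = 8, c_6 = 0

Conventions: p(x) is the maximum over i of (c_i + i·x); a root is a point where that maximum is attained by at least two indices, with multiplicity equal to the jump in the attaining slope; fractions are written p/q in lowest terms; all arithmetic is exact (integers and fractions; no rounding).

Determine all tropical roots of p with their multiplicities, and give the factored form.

hull edge (i=0, c=-7) to (i=1, c=0): slope 7, span 1
hull edge (i=1, c=0) to (i=4, c=7): slope 7/3, span 3
hull edge (i=4, c=7) to (i=5, c=8): slope 1, span 1
hull edge (i=5, c=8) to (i=6, c=0): slope -8, span 1
Factored form: p(x) = 0 ⊗ (x ⊕ (-7)) ⊗ (x ⊕ (-7/3)) ⊗ (x ⊕ (-7/3)) ⊗ (x ⊕ (-7/3)) ⊗ (x ⊕ (-1)) ⊗ (x ⊕ 8)
Answer: roots = -7 (mult 1), -7/3 (mult 3), -1 (mult 1), 8 (mult 1)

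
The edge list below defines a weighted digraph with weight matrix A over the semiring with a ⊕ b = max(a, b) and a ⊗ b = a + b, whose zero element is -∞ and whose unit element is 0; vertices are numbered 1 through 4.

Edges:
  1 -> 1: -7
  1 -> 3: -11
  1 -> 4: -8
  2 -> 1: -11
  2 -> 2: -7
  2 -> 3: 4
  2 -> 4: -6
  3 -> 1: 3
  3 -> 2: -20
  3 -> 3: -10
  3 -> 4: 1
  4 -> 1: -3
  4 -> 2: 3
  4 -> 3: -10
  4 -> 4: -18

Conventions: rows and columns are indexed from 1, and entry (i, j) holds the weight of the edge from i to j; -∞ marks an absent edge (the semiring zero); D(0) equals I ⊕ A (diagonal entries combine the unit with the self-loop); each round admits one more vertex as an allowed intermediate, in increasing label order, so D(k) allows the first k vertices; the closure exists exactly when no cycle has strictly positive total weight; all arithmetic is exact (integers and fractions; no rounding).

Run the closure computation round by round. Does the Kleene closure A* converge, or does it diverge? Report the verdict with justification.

D(0):
  [0, -∞, -11, -8]
  [-11, 0, 4, -6]
  [3, -20, 0, 1]
  [-3, 3, -10, 0]
D(1):
  [0, -∞, -11, -8]
  [-11, 0, 4, -6]
  [3, -20, 0, 1]
  [-3, 3, -10, 0]
D(2):
  [0, -∞, -11, -8]
  [-11, 0, 4, -6]
  [3, -20, 0, 1]
  [-3, 3, 7, 0]
Detection: at round 3, diagonal entry (4, 4) turns strictly positive.
Key observation: the cycle 4->2->3->1->4 has total weight 3 + 4 + 3 + (-8), which is strictly positive.
Answer: DIVERGES — positive cycle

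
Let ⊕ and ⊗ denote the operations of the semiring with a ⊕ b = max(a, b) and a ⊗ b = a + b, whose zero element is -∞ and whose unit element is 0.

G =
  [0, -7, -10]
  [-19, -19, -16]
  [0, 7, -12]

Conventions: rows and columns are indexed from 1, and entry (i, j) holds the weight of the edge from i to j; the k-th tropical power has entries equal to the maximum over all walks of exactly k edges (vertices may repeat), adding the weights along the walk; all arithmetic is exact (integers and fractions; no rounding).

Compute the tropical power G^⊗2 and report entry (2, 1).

G^⊗2:
  [0, -3, -10]
  [-16, -9, -28]
  [0, -5, -9]
Key observation: the optimum is the walk 2->3->1, with weight (-16) + 0 = -16.
Optimal value attained by: walk 2->3->1.
Answer: (G^⊗2)[2][1] = -16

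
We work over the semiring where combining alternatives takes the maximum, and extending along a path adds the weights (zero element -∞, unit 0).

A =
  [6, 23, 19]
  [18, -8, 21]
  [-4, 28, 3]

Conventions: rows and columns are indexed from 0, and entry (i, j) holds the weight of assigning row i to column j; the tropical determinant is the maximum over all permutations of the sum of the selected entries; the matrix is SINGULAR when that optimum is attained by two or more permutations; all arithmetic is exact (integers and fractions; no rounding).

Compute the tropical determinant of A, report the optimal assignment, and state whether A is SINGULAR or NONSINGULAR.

σ = (0, 1, 2): 6 + (-8) + 3 = 1
σ = (0, 2, 1): 6 + 21 + 28 = 55
σ = (1, 0, 2): 23 + 18 + 3 = 44
σ = (1, 2, 0): 23 + 21 + (-4) = 40
σ = (2, 0, 1): 19 + 18 + 28 = 65
σ = (2, 1, 0): 19 + (-8) + (-4) = 7
Optimal value attained by: σ = (2, 0, 1).
Answer: det⊕(A) = 65; verdict: NONSINGULAR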